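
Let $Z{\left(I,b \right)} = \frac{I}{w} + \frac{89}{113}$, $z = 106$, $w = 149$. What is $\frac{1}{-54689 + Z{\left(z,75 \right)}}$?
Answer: $- \frac{16837}{920773454} \approx -1.8286 \cdot 10^{-5}$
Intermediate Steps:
$Z{\left(I,b \right)} = \frac{89}{113} + \frac{I}{149}$ ($Z{\left(I,b \right)} = \frac{I}{149} + \frac{89}{113} = \frac{89}{113} + \frac{I}{149}$)
$\frac{1}{-54689 + Z{\left(z,75 \right)}} = \frac{1}{-54689 + \left(\frac{89}{113} + \frac{1}{149} \cdot 106\right)} = \frac{1}{-54689 + \left(\frac{89}{113} + \frac{106}{149}\right)} = \frac{1}{-54689 + \frac{25239}{16837}} = \frac{1}{- \frac{920773454}{16837}} = - \frac{16837}{920773454}$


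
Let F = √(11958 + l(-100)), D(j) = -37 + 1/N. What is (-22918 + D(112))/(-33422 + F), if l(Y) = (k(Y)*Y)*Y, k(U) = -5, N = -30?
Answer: 11508046861/16756021890 + 688651*I*√38042/33512043780 ≈ 0.6868 + 0.004008*I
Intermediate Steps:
D(j) = -1111/30 (D(j) = -37 + 1/(-30) = -37 - 1/30 = -1111/30)
l(Y) = -5*Y² (l(Y) = (-5*Y)*Y = -5*Y²)
F = I*√38042 (F = √(11958 - 5*(-100)²) = √(11958 - 5*10000) = √(11958 - 50000) = √(-38042) = I*√38042 ≈ 195.04*I)
(-22918 + D(112))/(-33422 + F) = (-22918 - 1111/30)/(-33422 + I*√38042) = -688651/(30*(-33422 + I*√38042))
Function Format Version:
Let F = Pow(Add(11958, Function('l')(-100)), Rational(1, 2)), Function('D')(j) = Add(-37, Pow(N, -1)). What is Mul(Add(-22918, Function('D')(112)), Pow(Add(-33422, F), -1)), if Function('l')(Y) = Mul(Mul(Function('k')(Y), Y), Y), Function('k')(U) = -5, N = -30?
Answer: Add(Rational(11508046861, 16756021890), Mul(Rational(688651, 33512043780), I, Pow(38042, Rational(1, 2)))) ≈ Add(0.68680, Mul(0.0040080, I))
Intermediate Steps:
Function('D')(j) = Rational(-1111, 30) (Function('D')(j) = Add(-37, Pow(-30, -1)) = Add(-37, Rational(-1, 30)) = Rational(-1111, 30))
Function('l')(Y) = Mul(-5, Pow(Y, 2)) (Function('l')(Y) = Mul(Mul(-5, Y), Y) = Mul(-5, Pow(Y, 2)))
F = Mul(I, Pow(38042, Rational(1, 2))) (F = Pow(Add(11958, Mul(-5, Pow(-100, 2))), Rational(1, 2)) = Pow(Add(11958, Mul(-5, 10000)), Rational(1, 2)) = Pow(Add(11958, -50000), Rational(1, 2)) = Pow(-38042, Rational(1, 2)) = Mul(I, Pow(38042, Rational(1, 2))) ≈ Mul(195.04, I))
Mul(Add(-22918, Function('D')(112)), Pow(Add(-33422, F), -1)) = Mul(Add(-22918, Rational(-1111, 30)), Pow(Add(-33422, Mul(I, Pow(38042, Rational(1, 2)))), -1)) = Mul(Rational(-688651, 30), Pow(Add(-33422, Mul(I, Pow(38042, Rational(1, 2)))), -1))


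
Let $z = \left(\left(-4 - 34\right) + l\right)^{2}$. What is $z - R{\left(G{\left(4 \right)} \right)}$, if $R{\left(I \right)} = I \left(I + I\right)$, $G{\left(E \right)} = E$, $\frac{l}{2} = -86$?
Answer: $44068$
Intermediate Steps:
$l = -172$ ($l = 2 \left(-86\right) = -172$)
$R{\left(I \right)} = 2 I^{2}$ ($R{\left(I \right)} = I 2 I = 2 I^{2}$)
$z = 44100$ ($z = \left(\left(-4 - 34\right) - 172\right)^{2} = \left(-38 - 172\right)^{2} = \left(-210\right)^{2} = 44100$)
$z - R{\left(G{\left(4 \right)} \right)} = 44100 - 2 \cdot 4^{2} = 44100 - 2 \cdot 16 = 44100 - 32 = 44068$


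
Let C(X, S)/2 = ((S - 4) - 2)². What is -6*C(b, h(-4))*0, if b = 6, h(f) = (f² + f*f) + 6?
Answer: 0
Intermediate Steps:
h(f) = 6 + 2*f² (h(f) = (f² + f²) + 6 = 2*f² + 6 = 6 + 2*f²)
C(X, S) = 2*(-6 + S)² (C(X, S) = 2*((S - 4) - 2)² = 2*((-4 + S) - 2)² = 2*(-6 + S)²)
-6*C(b, h(-4))*0 = -12*(-6 + (6 + 2*(-4)²))²*0 = -12*(-6 + (6 + 2*16))²*0 = -12*(-6 + (6 + 32))²*0 = -12*(-6 + 38)²*0 = -12*32²*0 = -12*1024*0 = -6*2048*0 = -12288*0 = 0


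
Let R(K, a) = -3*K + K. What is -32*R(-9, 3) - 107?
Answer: -683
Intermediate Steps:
R(K, a) = -2*K
-32*R(-9, 3) - 107 = -(-64)*(-9) - 107 = -32*18 - 107 = -576 - 107 = -683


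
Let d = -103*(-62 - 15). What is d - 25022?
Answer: -17091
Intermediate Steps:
d = 7931 (d = -103*(-77) = 7931)
d - 25022 = 7931 - 25022 = -17091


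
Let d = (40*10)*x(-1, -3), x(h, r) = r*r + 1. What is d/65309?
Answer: 4000/65309 ≈ 0.061247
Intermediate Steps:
x(h, r) = 1 + r**2 (x(h, r) = r**2 + 1 = 1 + r**2)
d = 4000 (d = (40*10)*(1 + (-3)**2) = 400*(1 + 9) = 400*10 = 4000)
d/65309 = 4000/65309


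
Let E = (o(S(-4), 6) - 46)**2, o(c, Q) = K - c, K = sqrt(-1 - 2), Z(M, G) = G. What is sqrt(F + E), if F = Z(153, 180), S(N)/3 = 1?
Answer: sqrt(2578 - 98*I*sqrt(3)) ≈ 50.802 - 1.6706*I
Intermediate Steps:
S(N) = 3 (S(N) = 3*1 = 3)
K = I*sqrt(3) (K = sqrt(-3) = I*sqrt(3) ≈ 1.732*I)
F = 180
o(c, Q) = -c + I*sqrt(3) (o(c, Q) = I*sqrt(3) - c = -c + I*sqrt(3))
E = (-49 + I*sqrt(3))**2 (E = ((-1*3 + I*sqrt(3)) - 46)**2 = ((-3 + I*sqrt(3)) - 46)**2 = (-49 + I*sqrt(3))**2 ≈ 2398.0 - 169.74*I)
sqrt(F + E) = sqrt(180 + (49 - I*sqrt(3))**2)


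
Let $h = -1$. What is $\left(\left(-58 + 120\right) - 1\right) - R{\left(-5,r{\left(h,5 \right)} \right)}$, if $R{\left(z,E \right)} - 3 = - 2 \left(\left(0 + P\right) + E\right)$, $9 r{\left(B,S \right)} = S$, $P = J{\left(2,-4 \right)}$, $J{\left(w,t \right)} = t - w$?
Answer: $\frac{424}{9} \approx 47.111$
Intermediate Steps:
$P = -6$ ($P = -4 - 2 = -6$)
$r{\left(B,S \right)} = \frac{S}{9}$
$R{\left(z,E \right)} = 15 - 2 E$ ($R{\left(z,E \right)} = 3 - 2 \left(\left(0 - 6\right) + E\right) = 3 - 2 \left(-6 + E\right) = 3 - \left(-12 + 2 E\right) = 15 - 2 E$)
$\left(\left(-58 + 120\right) - 1\right) - R{\left(-5,r{\left(h,5 \right)} \right)} = \left(\left(-58 + 120\right) - 1\right) - \left(15 - 2 \cdot \frac{1}{9} \cdot 5\right) = \left(62 - 1\right) - \left(15 - \frac{10}{9}\right) = 61 - \left(15 - \frac{10}{9}\right) = 61 - \frac{125}{9} = \frac{424}{9}$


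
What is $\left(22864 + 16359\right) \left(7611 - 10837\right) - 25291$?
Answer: $-126558689$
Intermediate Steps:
$\left(22864 + 16359\right) \left(7611 - 10837\right) - 25291 = 39223 \left(-3226\right) - 25291 = -126533398 - 25291 = -126558689$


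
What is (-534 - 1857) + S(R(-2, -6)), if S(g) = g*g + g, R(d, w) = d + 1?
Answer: -2391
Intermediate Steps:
R(d, w) = 1 + d
S(g) = g + g² (S(g) = g² + g = g + g²)
(-534 - 1857) + S(R(-2, -6)) = (-534 - 1857) + (1 - 2)*(1 + (1 - 2)) = -2391 - (1 - 1) = -2391 - 1*0 = -2391 + 0 = -2391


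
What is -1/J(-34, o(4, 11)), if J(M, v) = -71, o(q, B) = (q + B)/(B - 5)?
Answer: 1/71 ≈ 0.014085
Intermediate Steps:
o(q, B) = (B + q)/(-5 + B)
-1/J(-34, o(4, 11)) = -1/(-71) = -1*(-1/71) = 1/71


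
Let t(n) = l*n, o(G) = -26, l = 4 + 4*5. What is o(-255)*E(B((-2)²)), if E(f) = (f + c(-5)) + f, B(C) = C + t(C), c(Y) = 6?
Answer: -5356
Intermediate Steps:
l = 24 (l = 4 + 20 = 24)
t(n) = 24*n
B(C) = 25*C (B(C) = C + 24*C = 25*C)
E(f) = 6 + 2*f (E(f) = (f + 6) + f = (6 + f) + f = 6 + 2*f)
o(-255)*E(B((-2)²)) = -26*(6 + 2*(25*(-2)²)) = -26*(6 + 2*(25*4)) = -26*(6 + 2*100) = -26*(6 + 200) = -26*206 = -5356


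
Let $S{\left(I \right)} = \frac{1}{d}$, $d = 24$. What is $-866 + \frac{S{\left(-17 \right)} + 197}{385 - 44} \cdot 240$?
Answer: $- \frac{248016}{341} \approx -727.32$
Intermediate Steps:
$S{\left(I \right)} = \frac{1}{24}$
$-866 + \frac{S{\left(-17 \right)} + 197}{385 - 44} \cdot 240 = -866 + \frac{\frac{1}{24} + 197}{385 - 44} \cdot 240 = -866 + \frac{4729}{24 \cdot 341} \cdot 240 = -866 + \frac{4729}{24} \cdot \frac{1}{341} \cdot 240 = -866 + \frac{4729}{8184} \cdot 240 = -866 + \frac{47290}{341} = - \frac{248016}{341}$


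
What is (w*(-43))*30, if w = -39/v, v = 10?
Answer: 5031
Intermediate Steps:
w = -39/10 ≈ -3.9000
(w*(-43))*30 = -39/10*(-43)*30 = (1677/10)*30 = 5031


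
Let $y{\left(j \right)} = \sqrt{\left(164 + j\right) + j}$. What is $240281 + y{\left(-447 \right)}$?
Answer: $240281 + i \sqrt{730} \approx 2.4028 \cdot 10^{5} + 27.019 i$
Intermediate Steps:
$y{\left(j \right)} = \sqrt{164 + 2 j}$
$240281 + y{\left(-447 \right)} = 240281 + \sqrt{164 + 2 \left(-447\right)} = 240281 + \sqrt{164 - 894} = 240281 + \sqrt{-730} = 240281 + i \sqrt{730}$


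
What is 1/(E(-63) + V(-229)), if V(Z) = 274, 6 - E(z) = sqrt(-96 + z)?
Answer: 280/78559 + I*sqrt(159)/78559 ≈ 0.0035642 + 0.00016051*I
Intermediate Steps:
E(z) = 6 - sqrt(-96 + z)
1/(E(-63) + V(-229)) = 1/((6 - sqrt(-96 - 63)) + 274) = 1/((6 - sqrt(-159)) + 274) = 1/((6 - I*sqrt(159)) + 274) = 1/(280 - I*sqrt(159))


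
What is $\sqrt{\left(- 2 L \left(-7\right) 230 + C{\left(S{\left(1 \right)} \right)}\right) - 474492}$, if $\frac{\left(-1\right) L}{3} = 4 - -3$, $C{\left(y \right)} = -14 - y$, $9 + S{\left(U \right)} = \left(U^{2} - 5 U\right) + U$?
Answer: $i \sqrt{542114} \approx 736.28 i$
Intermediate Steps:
$S{\left(U \right)} = -9 + U^{2} - 4 U$ ($S{\left(U \right)} = -9 + \left(\left(U^{2} - 5 U\right) + U\right) = -9 + \left(U^{2} - 4 U\right) = -9 + U^{2} - 4 U$)
$L = -21$ ($L = - 3 \left(4 - -3\right) = - 3 \left(4 + 3\right) = \left(-3\right) 7 = -21$)
$\sqrt{\left(- 2 L \left(-7\right) 230 + C{\left(S{\left(1 \right)} \right)}\right) - 474492} = \sqrt{\left(\left(-2\right) \left(-21\right) \left(-7\right) 230 - \left(6 - 4\right)\right) - 474492} = \sqrt{\left(42 \left(-7\right) 230 - 2\right) - 474492} = \sqrt{\left(\left(-294\right) 230 - 2\right) - 474492} = \sqrt{\left(-67620 + \left(-14 + 12\right)\right) - 474492} = \sqrt{\left(-67620 - 2\right) - 474492} = \sqrt{-67622 - 474492} = \sqrt{-542114} = i \sqrt{542114}$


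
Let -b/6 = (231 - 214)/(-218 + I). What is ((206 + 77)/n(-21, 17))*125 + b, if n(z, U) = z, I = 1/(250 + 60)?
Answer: -2389943105/1419159 ≈ -1684.1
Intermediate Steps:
I = 1/310 ≈ 0.0032258
b = 31620/67579 (b = -6*(231 - 214)/(-218 + 1/310) = -102/(-67579/310) = -102*(-310)/67579 = -6*(-5270/67579) = 31620/67579 ≈ 0.46790)
((206 + 77)/n(-21, 17))*125 + b = ((206 + 77)/(-21))*125 + 31620/67579 = (283*(-1/21))*125 + 31620/67579 = -283/21*125 + 31620/67579 = -35375/21 + 31620/67579 = -2389943105/1419159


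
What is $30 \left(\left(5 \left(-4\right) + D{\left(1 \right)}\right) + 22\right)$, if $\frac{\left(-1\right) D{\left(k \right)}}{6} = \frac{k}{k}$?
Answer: $-120$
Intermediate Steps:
$D{\left(k \right)} = -6$ ($D{\left(k \right)} = - 6 \frac{k}{k} = \left(-6\right) 1 = -6$)
$30 \left(\left(5 \left(-4\right) + D{\left(1 \right)}\right) + 22\right) = 30 \left(\left(5 \left(-4\right) - 6\right) + 22\right) = 30 \left(\left(-20 - 6\right) + 22\right) = 30 \left(-26 + 22\right) = 30 \left(-4\right) = -120$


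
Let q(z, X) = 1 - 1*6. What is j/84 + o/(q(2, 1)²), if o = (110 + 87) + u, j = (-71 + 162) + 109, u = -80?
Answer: 3707/525 ≈ 7.0610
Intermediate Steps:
j = 200 (j = 91 + 109 = 200)
q(z, X) = -5 (q(z, X) = 1 - 6 = -5)
o = 117 (o = (110 + 87) - 80 = 197 - 80 = 117)
j/84 + o/(q(2, 1)²) = 200/84 + 117/((-5)²) = 200*(1/84) + 117/25 = 50/21 + 117*(1/25) = 50/21 + 117/25 = 3707/525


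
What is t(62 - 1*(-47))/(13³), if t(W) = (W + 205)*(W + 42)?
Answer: 47414/2197 ≈ 21.581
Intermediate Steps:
t(W) = (42 + W)*(205 + W) (t(W) = (205 + W)*(42 + W) = (42 + W)*(205 + W))
t(62 - 1*(-47))/(13³) = (8610 + (62 - 1*(-47))² + 247*(62 - 1*(-47)))/(13³) = (8610 + (62 + 47)² + 247*(62 + 47))/2197 = (8610 + 109² + 247*109)*(1/2197) = (8610 + 11881 + 26923)*(1/2197) = 47414*(1/2197) = 47414/2197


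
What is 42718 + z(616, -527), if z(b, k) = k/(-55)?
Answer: 2350017/55 ≈ 42728.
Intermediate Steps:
z(b, k) = -k/55 (z(b, k) = k*(-1/55) = -k/55)
42718 + z(616, -527) = 42718 - 1/55*(-527) = 42718 + 527/55 = 2350017/55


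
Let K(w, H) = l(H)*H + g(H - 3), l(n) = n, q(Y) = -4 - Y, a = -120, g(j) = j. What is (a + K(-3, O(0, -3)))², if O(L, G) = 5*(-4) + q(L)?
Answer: 184041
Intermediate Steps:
O(L, G) = -24 - L (O(L, G) = 5*(-4) + (-4 - L) = -20 + (-4 - L) = -24 - L)
K(w, H) = -3 + H + H² (K(w, H) = H*H + (H - 3) = H² + (-3 + H) = -3 + H + H²)
(a + K(-3, O(0, -3)))² = (-120 + (-3 + (-24 - 1*0) + (-24 - 1*0)²))² = (-120 + (-3 + (-24 + 0) + (-24 + 0)²))² = (-120 + (-3 - 24 + (-24)²))² = (-120 + (-3 - 24 + 576))² = (-120 + 549)² = 429² = 184041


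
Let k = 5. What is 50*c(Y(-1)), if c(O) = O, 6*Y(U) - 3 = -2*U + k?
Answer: 250/3 ≈ 83.333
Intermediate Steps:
Y(U) = 4/3 - U/3 (Y(U) = 1/2 + (-2*U + 5)/6 = 1/2 + (5 - 2*U)/6 = 1/2 + (5/6 - U/3) = 4/3 - U/3)
50*c(Y(-1)) = 50*(4/3 - 1/3*(-1)) = 50*(4/3 + 1/3) = 50*(5/3) = 250/3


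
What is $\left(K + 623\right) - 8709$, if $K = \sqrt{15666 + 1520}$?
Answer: $-8086 + \sqrt{17186} \approx -7954.9$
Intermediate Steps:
$K = \sqrt{17186} \approx 131.1$
$\left(K + 623\right) - 8709 = \left(\sqrt{17186} + 623\right) - 8709 = \left(623 + \sqrt{17186}\right) - 8709 = -8086 + \sqrt{17186}$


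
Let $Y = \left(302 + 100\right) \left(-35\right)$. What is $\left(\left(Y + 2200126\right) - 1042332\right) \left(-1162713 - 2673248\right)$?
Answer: $-4387280658764$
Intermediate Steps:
$Y = -14070$ ($Y = 402 \left(-35\right) = -14070$)
$\left(\left(Y + 2200126\right) - 1042332\right) \left(-1162713 - 2673248\right) = \left(\left(-14070 + 2200126\right) - 1042332\right) \left(-1162713 - 2673248\right) = \left(2186056 - 1042332\right) \left(-3835961\right) = 1143724 \left(-3835961\right) = -4387280658764$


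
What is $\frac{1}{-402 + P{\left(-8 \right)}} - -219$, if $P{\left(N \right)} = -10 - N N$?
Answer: $\frac{104243}{476} \approx 219.0$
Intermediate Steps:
$P{\left(N \right)} = -10 - N^{2}$
$\frac{1}{-402 + P{\left(-8 \right)}} - -219 = \frac{1}{-402 - 74} - -219 = \frac{1}{-402 - 74} + 219 = \frac{1}{-476} + 219 = - \frac{1}{476} + 219 = \frac{104243}{476}$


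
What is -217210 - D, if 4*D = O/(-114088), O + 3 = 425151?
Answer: -24780948193/114088 ≈ -2.1721e+5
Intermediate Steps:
O = 425148 (O = -3 + 425151 = 425148)
D = -106287/114088 (D = (425148/(-114088))/4 = (425148*(-1/114088))/4 = (¼)*(-106287/28522) = -106287/114088 ≈ -0.93162)
-217210 - D = -217210 - 1*(-106287/114088) = -217210 + 106287/114088 = -24780948193/114088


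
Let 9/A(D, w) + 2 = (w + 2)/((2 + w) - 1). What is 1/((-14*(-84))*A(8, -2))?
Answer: -1/5292 ≈ -0.00018896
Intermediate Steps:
A(D, w) = 9/(-2 + (2 + w)/(1 + w)) (A(D, w) = 9/(-2 + (w + 2)/((2 + w) - 1)) = 9/(-2 + (2 + w)/(1 + w)))
1/((-14*(-84))*A(8, -2)) = 1/((-14*(-84))*(-9 - 9/(-2))) = 1/(1176*(-9 - 9*(-½))) = 1/(1176*(-9 + 9/2)) = 1/(1176*(-9/2)) = 1/(-5292) = -1/5292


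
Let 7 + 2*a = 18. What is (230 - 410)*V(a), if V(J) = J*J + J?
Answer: -6435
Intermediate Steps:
a = 11/2 (a = -7/2 + (1/2)*18 = -7/2 + 9 = 11/2 ≈ 5.5000)
V(J) = J + J**2 (V(J) = J**2 + J = J + J**2)
(230 - 410)*V(a) = (230 - 410)*(11*(1 + 11/2)/2) = -990*13/2 = -180*143/4 = -6435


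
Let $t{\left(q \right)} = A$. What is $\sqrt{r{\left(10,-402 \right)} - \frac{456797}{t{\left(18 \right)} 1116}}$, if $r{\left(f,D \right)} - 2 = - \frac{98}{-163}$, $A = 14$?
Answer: $\frac{i \sqrt{4798665784570}}{424452} \approx 5.161 i$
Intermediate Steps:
$t{\left(q \right)} = 14$
$r{\left(f,D \right)} = \frac{424}{163}$ ($r{\left(f,D \right)} = 2 - \frac{98}{-163} = 2 - - \frac{98}{163} = 2 + \frac{98}{163} = \frac{424}{163}$)
$\sqrt{r{\left(10,-402 \right)} - \frac{456797}{t{\left(18 \right)} 1116}} = \sqrt{\frac{424}{163} - \frac{456797}{14 \cdot 1116}} = \sqrt{\frac{424}{163} - \frac{456797}{15624}} = \sqrt{- \frac{67833335}{2546712}} = \frac{i \sqrt{4798665784570}}{424452}$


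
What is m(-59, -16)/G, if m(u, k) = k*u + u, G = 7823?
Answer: 885/7823 ≈ 0.11313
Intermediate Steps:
m(u, k) = u + k*u
m(-59, -16)/G = -59*(1 - 16)/7823 = -59*(-15)*(1/7823) = 885*(1/7823) = 885/7823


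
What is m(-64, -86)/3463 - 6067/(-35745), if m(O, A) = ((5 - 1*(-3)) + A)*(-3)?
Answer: 29374351/123784935 ≈ 0.23730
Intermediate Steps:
m(O, A) = -24 - 3*A (m(O, A) = ((5 + 3) + A)*(-3) = (8 + A)*(-3) = -24 - 3*A)
m(-64, -86)/3463 - 6067/(-35745) = (-24 - 3*(-86))/3463 - 6067/(-35745) = (-24 + 258)*(1/3463) - 6067*(-1/35745) = 234*(1/3463) + 6067/35745 = 234/3463 + 6067/35745 = 29374351/123784935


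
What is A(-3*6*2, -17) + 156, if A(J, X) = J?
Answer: 120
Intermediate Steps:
A(-3*6*2, -17) + 156 = -3*6*2 + 156 = -18*2 + 156 = -36 + 156 = 120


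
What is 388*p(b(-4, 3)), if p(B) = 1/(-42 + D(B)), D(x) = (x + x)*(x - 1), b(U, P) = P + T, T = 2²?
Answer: 194/21 ≈ 9.2381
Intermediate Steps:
T = 4
b(U, P) = 4 + P (b(U, P) = P + 4 = 4 + P)
D(x) = 2*x*(-1 + x) (D(x) = (2*x)*(-1 + x) = 2*x*(-1 + x))
p(B) = 1/(-42 + 2*B*(-1 + B))
388*p(b(-4, 3)) = 388*(1/(2*(-21 + (4 + 3)*(-1 + (4 + 3))))) = 388*(1/(2*(-21 + 7*(-1 + 7)))) = 388*(1/(2*(-21 + 7*6))) = 388*(1/(2*(-21 + 42))) = 388*((½)/21) = 388*((½)*(1/21)) = 388*(1/42) = 194/21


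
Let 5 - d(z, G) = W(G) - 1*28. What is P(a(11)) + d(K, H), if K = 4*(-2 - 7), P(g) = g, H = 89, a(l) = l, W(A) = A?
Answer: -45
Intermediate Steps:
K = -36 (K = 4*(-9) = -36)
d(z, G) = 33 - G (d(z, G) = 5 - (G - 1*28) = 5 - (G - 28) = 5 - (-28 + G) = 5 + (28 - G) = 33 - G)
P(a(11)) + d(K, H) = 11 + (33 - 1*89) = 11 + (33 - 89) = 11 - 56 = -45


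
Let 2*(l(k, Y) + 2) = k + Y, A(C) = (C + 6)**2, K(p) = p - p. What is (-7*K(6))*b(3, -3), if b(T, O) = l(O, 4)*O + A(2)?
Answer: 0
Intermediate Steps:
K(p) = 0
A(C) = (6 + C)**2
l(k, Y) = -2 + Y/2 + k/2 (l(k, Y) = -2 + (k + Y)/2 = -2 + (Y + k)/2 = -2 + (Y/2 + k/2) = -2 + Y/2 + k/2)
b(T, O) = 64 + O**2/2 (b(T, O) = (-2 + (1/2)*4 + O/2)*O + (6 + 2)**2 = (-2 + 2 + O/2)*O + 8**2 = (O/2)*O + 64 = O**2/2 + 64 = 64 + O**2/2)
(-7*K(6))*b(3, -3) = (-7*0)*(64 + (1/2)*(-3)**2) = 0*(64 + (1/2)*9) = 0*(64 + 9/2) = 0*(137/2) = 0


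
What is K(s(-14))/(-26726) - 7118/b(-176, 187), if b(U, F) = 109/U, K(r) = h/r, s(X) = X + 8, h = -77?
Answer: 28698408145/2496972 ≈ 11493.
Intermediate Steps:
s(X) = 8 + X
K(r) = -77/r
K(s(-14))/(-26726) - 7118/b(-176, 187) = -77/(8 - 14)/(-26726) - 7118/(109/(-176)) = -77/(-6)*(-1/26726) - 7118/(109*(-1/176)) = -77*(-⅙)*(-1/26726) - 7118/(-109/176) = (77/6)*(-1/26726) - 7118*(-176/109) = -11/22908 + 1252768/109 = 28698408145/2496972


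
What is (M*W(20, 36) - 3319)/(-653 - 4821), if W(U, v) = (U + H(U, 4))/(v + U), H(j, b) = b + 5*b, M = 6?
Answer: 11600/19159 ≈ 0.60546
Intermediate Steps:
H(j, b) = 6*b
W(U, v) = (24 + U)/(U + v) (W(U, v) = (U + 6*4)/(v + U) = (U + 24)/(U + v) = (24 + U)/(U + v))
(M*W(20, 36) - 3319)/(-653 - 4821) = (6*((24 + 20)/(20 + 36)) - 3319)/(-653 - 4821) = (6*(44/56) - 3319)/(-5474) = (6*((1/56)*44) - 3319)*(-1/5474) = (6*(11/14) - 3319)*(-1/5474) = (33/7 - 3319)*(-1/5474) = -23200/7*(-1/5474) = 11600/19159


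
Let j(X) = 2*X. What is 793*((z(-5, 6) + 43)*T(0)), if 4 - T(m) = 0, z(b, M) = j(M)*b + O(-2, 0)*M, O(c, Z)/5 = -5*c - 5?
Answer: 421876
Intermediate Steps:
O(c, Z) = -25 - 25*c (O(c, Z) = 5*(-5*c - 5) = 5*(-5 - 5*c) = -25 - 25*c)
z(b, M) = 25*M + 2*M*b (z(b, M) = (2*M)*b + (-25 - 25*(-2))*M = 2*M*b + (-25 + 50)*M = 2*M*b + 25*M = 25*M + 2*M*b)
T(m) = 4 (T(m) = 4 - 1*0 = 4 + 0 = 4)
793*((z(-5, 6) + 43)*T(0)) = 793*((6*(25 + 2*(-5)) + 43)*4) = 793*((6*(25 - 10) + 43)*4) = 793*((6*15 + 43)*4) = 793*((90 + 43)*4) = 793*(133*4) = 793*532 = 421876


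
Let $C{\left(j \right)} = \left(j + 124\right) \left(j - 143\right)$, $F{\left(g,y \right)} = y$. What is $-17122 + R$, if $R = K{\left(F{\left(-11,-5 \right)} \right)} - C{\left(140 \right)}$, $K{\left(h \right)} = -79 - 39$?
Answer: $-16448$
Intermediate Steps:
$K{\left(h \right)} = -118$ ($K{\left(h \right)} = -79 - 39 = -118$)
$C{\left(j \right)} = \left(-143 + j\right) \left(124 + j\right)$ ($C{\left(j \right)} = \left(124 + j\right) \left(-143 + j\right) = \left(-143 + j\right) \left(124 + j\right)$)
$R = 674$ ($R = -118 - \left(-17732 + 140^{2} - 2660\right) = -118 - \left(-17732 + 19600 - 2660\right) = -118 - -792 = -118 + 792 = 674$)
$-17122 + R = -17122 + 674 = -16448$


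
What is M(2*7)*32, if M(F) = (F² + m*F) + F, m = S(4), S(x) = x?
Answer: 8512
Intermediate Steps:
m = 4
M(F) = F² + 5*F (M(F) = (F² + 4*F) + F = F² + 5*F)
M(2*7)*32 = ((2*7)*(5 + 2*7))*32 = (14*(5 + 14))*32 = (14*19)*32 = 266*32 = 8512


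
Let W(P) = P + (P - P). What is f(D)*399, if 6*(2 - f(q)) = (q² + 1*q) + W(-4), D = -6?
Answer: -931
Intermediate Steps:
W(P) = P (W(P) = P + 0 = P)
f(q) = 8/3 - q/6 - q²/6 (f(q) = 2 - ((q² + 1*q) - 4)/6 = 2 - ((q² + q) - 4)/6 = 2 - ((q + q²) - 4)/6 = 2 - (-4 + q + q²)/6 = 2 + (⅔ - q/6 - q²/6) = 8/3 - q/6 - q²/6)
f(D)*399 = (8/3 - ⅙*(-6) - ⅙*(-6)²)*399 = (8/3 + 1 - ⅙*36)*399 = (8/3 + 1 - 6)*399 = -7/3*399 = -931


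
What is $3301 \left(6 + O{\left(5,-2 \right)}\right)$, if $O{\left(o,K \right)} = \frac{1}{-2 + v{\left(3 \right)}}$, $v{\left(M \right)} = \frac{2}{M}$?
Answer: $\frac{69321}{4} \approx 17330.0$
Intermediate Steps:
$O{\left(o,K \right)} = - \frac{3}{4}$ ($O{\left(o,K \right)} = \frac{1}{-2 + \frac{2}{3}} = \frac{1}{- \frac{4}{3}} = - \frac{3}{4}$)
$3301 \left(6 + O{\left(5,-2 \right)}\right) = 3301 \left(6 - \frac{3}{4}\right) = 3301 \cdot \frac{21}{4} = \frac{69321}{4}$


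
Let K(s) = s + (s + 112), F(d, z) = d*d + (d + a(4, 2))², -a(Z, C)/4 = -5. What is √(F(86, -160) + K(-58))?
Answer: 2*√4657 ≈ 136.48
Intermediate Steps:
a(Z, C) = 20 (a(Z, C) = -4*(-5) = 20)
F(d, z) = d² + (20 + d)² (F(d, z) = d*d + (d + 20)² = d² + (20 + d)²)
K(s) = 112 + 2*s (K(s) = s + (112 + s) = 112 + 2*s)
√(F(86, -160) + K(-58)) = √((86² + (20 + 86)²) + (112 + 2*(-58))) = √((7396 + 106²) + (112 - 116)) = √((7396 + 11236) - 4) = √(18632 - 4) = √18628 = 2*√4657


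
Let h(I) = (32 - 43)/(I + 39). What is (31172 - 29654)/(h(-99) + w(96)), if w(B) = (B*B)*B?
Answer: 91080/53084171 ≈ 0.0017158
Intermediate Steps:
h(I) = -11/(39 + I)
w(B) = B**3 (w(B) = B**2*B = B**3)
(31172 - 29654)/(h(-99) + w(96)) = (31172 - 29654)/(-11/(39 - 99) + 96**3) = 1518/(-11/(-60) + 884736) = 1518/(-11*(-1/60) + 884736) = 1518/(11/60 + 884736) = 1518/(53084171/60) = 1518*(60/53084171) = 91080/53084171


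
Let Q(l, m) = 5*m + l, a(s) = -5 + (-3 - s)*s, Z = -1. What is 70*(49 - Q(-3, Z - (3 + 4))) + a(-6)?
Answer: 6417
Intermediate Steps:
a(s) = -5 + s*(-3 - s)
Q(l, m) = l + 5*m
70*(49 - Q(-3, Z - (3 + 4))) + a(-6) = 70*(49 - (-3 + 5*(-1 - (3 + 4)))) + (-5 - 1*(-6)² - 3*(-6)) = 70*(49 - (-3 + 5*(-1 - 1*7))) + (-5 - 1*36 + 18) = 70*(49 - (-3 + 5*(-1 - 7))) + (-5 - 36 + 18) = 70*(49 - (-3 + 5*(-8))) - 23 = 70*(49 - (-3 - 40)) - 23 = 70*(49 - 1*(-43)) - 23 = 70*(49 + 43) - 23 = 70*92 - 23 = 6440 - 23 = 6417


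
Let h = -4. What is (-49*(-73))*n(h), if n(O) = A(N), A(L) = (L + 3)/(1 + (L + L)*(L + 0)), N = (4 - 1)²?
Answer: 42924/163 ≈ 263.34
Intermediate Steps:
N = 9 (N = 3² = 9)
A(L) = (3 + L)/(1 + 2*L²) (A(L) = (3 + L)/(1 + (2*L)*L) = (3 + L)/(1 + 2*L²))
n(O) = 12/163 (n(O) = (3 + 9)/(1 + 2*9²) = 12/(1 + 2*81) = 12/(1 + 162) = 12/163)
(-49*(-73))*n(h) = -49*(-73)*(12/163) = 3577*(12/163) = 42924/163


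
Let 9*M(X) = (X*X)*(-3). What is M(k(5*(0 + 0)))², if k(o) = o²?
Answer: 0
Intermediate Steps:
M(X) = -X²/3 (M(X) = ((X*X)*(-3))/9 = (X²*(-3))/9 = (-3*X²)/9 = -X²/3)
M(k(5*(0 + 0)))² = (-625*(0 + 0)⁴/3)² = (-((5*0)²)²/3)² = (-(0²)²/3)² = (-⅓*0²)² = (-⅓*0)² = 0² = 0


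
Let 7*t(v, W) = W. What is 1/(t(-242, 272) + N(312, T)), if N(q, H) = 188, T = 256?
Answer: 7/1588 ≈ 0.0044081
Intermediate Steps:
t(v, W) = W/7
1/(t(-242, 272) + N(312, T)) = 1/((1/7)*272 + 188) = 1/(272/7 + 188) = 1/(1588/7) = 7/1588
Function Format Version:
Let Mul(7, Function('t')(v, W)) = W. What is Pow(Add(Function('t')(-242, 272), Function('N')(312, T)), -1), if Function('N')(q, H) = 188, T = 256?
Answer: Rational(7, 1588) ≈ 0.0044081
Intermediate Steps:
Function('t')(v, W) = Mul(Rational(1, 7), W)
Pow(Add(Function('t')(-242, 272), Function('N')(312, T)), -1) = Pow(Add(Mul(Rational(1, 7), 272), 188), -1) = Pow(Add(Rational(272, 7), 188), -1) = Pow(Rational(1588, 7), -1) = Rational(7, 1588)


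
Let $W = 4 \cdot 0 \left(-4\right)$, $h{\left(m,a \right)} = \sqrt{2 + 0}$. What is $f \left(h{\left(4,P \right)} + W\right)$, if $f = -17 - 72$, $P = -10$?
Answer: $- 89 \sqrt{2} \approx -125.86$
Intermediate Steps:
$h{\left(m,a \right)} = \sqrt{2}$
$W = 0$ ($W = 0 \left(-4\right) = 0$)
$f = -89$
$f \left(h{\left(4,P \right)} + W\right) = - 89 \left(\sqrt{2} + 0\right) = - 89 \sqrt{2}$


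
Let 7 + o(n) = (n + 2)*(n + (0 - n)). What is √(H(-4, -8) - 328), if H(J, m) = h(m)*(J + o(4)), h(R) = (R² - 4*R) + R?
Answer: 36*I ≈ 36.0*I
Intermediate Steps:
h(R) = R² - 3*R
o(n) = -7 (o(n) = -7 + (n + 2)*(n + (0 - n)) = -7 + (2 + n)*(n - n) = -7 + (2 + n)*0 = -7 + 0 = -7)
H(J, m) = m*(-7 + J)*(-3 + m) (H(J, m) = (m*(-3 + m))*(J - 7) = (m*(-3 + m))*(-7 + J) = m*(-7 + J)*(-3 + m))
√(H(-4, -8) - 328) = √(-8*(-7 - 4)*(-3 - 8) - 328) = √(-8*(-11)*(-11) - 328) = √(-968 - 328) = √(-1296) = 36*I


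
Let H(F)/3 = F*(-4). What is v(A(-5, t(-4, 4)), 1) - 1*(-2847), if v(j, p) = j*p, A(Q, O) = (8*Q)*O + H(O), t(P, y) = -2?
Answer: 2951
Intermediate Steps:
H(F) = -12*F (H(F) = 3*(F*(-4)) = 3*(-4*F) = -12*F)
A(Q, O) = -12*O + 8*O*Q (A(Q, O) = (8*Q)*O - 12*O = 8*O*Q - 12*O = -12*O + 8*O*Q)
v(A(-5, t(-4, 4)), 1) - 1*(-2847) = (4*(-2)*(-3 + 2*(-5)))*1 - 1*(-2847) = (4*(-2)*(-3 - 10))*1 + 2847 = (4*(-2)*(-13))*1 + 2847 = 104*1 + 2847 = 104 + 2847 = 2951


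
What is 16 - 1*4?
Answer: 12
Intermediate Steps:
16 - 1*4 = 16 - 4 = 12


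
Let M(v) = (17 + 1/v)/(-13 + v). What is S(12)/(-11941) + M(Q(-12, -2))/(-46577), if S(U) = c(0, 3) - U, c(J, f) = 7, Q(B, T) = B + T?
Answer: 30286849/70078170582 ≈ 0.00043219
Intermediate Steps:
M(v) = (17 + 1/v)/(-13 + v)
S(U) = 7 - U
S(12)/(-11941) + M(Q(-12, -2))/(-46577) = (7 - 1*12)/(-11941) + ((1 + 17*(-12 - 2))/((-12 - 2)*(-13 + (-12 - 2))))/(-46577) = (7 - 12)*(-1/11941) + ((1 + 17*(-14))/((-14)*(-13 - 14)))*(-1/46577) = -5*(-1/11941) - 1/14*(1 - 238)/(-27)*(-1/46577) = 5/11941 - 1/14*(-1/27)*(-237)*(-1/46577) = 5/11941 - 79/126*(-1/46577) = 5/11941 + 79/5868702 = 30286849/70078170582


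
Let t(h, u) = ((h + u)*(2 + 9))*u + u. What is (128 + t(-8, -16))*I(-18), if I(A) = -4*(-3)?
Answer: 52032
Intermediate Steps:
I(A) = 12
t(h, u) = u + u*(11*h + 11*u) (t(h, u) = ((h + u)*11)*u + u = (11*h + 11*u)*u + u = u*(11*h + 11*u) + u = u + u*(11*h + 11*u))
(128 + t(-8, -16))*I(-18) = (128 - 16*(1 + 11*(-8) + 11*(-16)))*12 = (128 - 16*(1 - 88 - 176))*12 = (128 - 16*(-263))*12 = (128 + 4208)*12 = 4336*12 = 52032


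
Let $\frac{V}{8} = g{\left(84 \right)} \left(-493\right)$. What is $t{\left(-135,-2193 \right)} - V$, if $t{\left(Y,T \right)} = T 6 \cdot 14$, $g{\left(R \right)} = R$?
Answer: $147084$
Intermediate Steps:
$V = -331296$ ($V = 8 \cdot 84 \left(-493\right) = 8 \left(-41412\right) = -331296$)
$t{\left(Y,T \right)} = 84 T$ ($t{\left(Y,T \right)} = 6 T 14 = 84 T$)
$t{\left(-135,-2193 \right)} - V = 84 \left(-2193\right) - -331296 = -184212 + 331296 = 147084$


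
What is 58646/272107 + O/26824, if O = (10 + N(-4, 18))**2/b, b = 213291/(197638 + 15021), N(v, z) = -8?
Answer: 83940966692629/389202654562722 ≈ 0.21567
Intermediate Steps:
b = 213291/212659 ≈ 1.0030
O = 850636/213291 (O = (10 - 8)**2/(213291/212659) = 2**2*(212659/213291) = 4*(212659/213291) = 850636/213291 ≈ 3.9881)
58646/272107 + O/26824 = 58646/272107 + (850636/213291)/26824 = 58646*(1/272107) + (850636/213291)*(1/26824) = 58646/272107 + 212659/1430329446 = 83940966692629/389202654562722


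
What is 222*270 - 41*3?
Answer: 59817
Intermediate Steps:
222*270 - 41*3 = 59940 - 123 = 59817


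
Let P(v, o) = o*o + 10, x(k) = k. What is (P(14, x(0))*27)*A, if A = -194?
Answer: -52380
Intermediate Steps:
P(v, o) = 10 + o² (P(v, o) = o² + 10 = 10 + o²)
(P(14, x(0))*27)*A = ((10 + 0²)*27)*(-194) = ((10 + 0)*27)*(-194) = (10*27)*(-194) = 270*(-194) = -52380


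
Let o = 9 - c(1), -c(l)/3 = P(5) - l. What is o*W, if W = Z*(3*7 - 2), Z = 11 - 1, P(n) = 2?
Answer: 2280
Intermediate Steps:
Z = 10
c(l) = -6 + 3*l (c(l) = -3*(2 - l) = -6 + 3*l)
W = 190 (W = 10*(3*7 - 2) = 10*(21 - 2) = 10*19 = 190)
o = 12 (o = 9 - (-6 + 3*1) = 9 - (-6 + 3) = 9 - 1*(-3) = 9 + 3 = 12)
o*W = 12*190 = 2280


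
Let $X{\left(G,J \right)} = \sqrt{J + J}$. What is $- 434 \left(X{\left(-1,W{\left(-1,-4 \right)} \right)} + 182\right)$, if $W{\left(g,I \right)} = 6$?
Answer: $-78988 - 868 \sqrt{3} \approx -80491.0$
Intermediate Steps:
$X{\left(G,J \right)} = \sqrt{2} \sqrt{J}$ ($X{\left(G,J \right)} = \sqrt{2 J} = \sqrt{2} \sqrt{J}$)
$- 434 \left(X{\left(-1,W{\left(-1,-4 \right)} \right)} + 182\right) = - 434 \left(\sqrt{2} \sqrt{6} + 182\right) = - 434 \left(2 \sqrt{3} + 182\right) = - 434 \left(182 + 2 \sqrt{3}\right) = -78988 - 868 \sqrt{3}$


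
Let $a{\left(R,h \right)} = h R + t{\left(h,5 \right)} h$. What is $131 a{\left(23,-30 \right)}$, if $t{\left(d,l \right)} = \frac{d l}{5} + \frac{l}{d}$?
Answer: $28165$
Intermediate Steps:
$t{\left(d,l \right)} = \frac{l}{d} + \frac{d l}{5}$ ($t{\left(d,l \right)} = d l \frac{1}{5} + \frac{l}{d} = \frac{d l}{5} + \frac{l}{d} = \frac{l}{d} + \frac{d l}{5}$)
$a{\left(R,h \right)} = R h + h \left(h + \frac{5}{h}\right)$ ($a{\left(R,h \right)} = h R + \left(\frac{5}{h} + \frac{1}{5} h 5\right) h = R h + \left(\frac{5}{h} + h\right) h = R h + \left(h + \frac{5}{h}\right) h = R h + h \left(h + \frac{5}{h}\right)$)
$131 a{\left(23,-30 \right)} = 131 \left(5 + \left(-30\right)^{2} + 23 \left(-30\right)\right) = 131 \left(5 + 900 - 690\right) = 131 \cdot 215 = 28165$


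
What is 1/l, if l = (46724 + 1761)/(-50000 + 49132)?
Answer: -868/48485 ≈ -0.017902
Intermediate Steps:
l = -48485/868 (l = 48485/(-868) = 48485*(-1/868) = -48485/868 ≈ -55.858)
1/l = 1/(-48485/868) = -868/48485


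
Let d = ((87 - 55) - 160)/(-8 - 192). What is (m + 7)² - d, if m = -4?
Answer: 209/25 ≈ 8.3600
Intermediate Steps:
d = 16/25 (d = (32 - 160)/(-200) = -128*(-1/200) = 16/25 ≈ 0.64000)
(m + 7)² - d = (-4 + 7)² - 1*16/25 = 3² - 16/25 = 9 - 16/25 = 209/25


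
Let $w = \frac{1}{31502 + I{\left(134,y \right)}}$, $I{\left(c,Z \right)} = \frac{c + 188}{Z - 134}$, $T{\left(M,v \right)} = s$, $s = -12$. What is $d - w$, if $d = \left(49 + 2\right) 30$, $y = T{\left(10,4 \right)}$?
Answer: $\frac{3518211977}{2299485} \approx 1530.0$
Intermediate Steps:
$T{\left(M,v \right)} = -12$
$y = -12$
$I{\left(c,Z \right)} = \frac{188 + c}{-134 + Z}$
$d = 1530$ ($d = 51 \cdot 30 = 1530$)
$w = \frac{73}{2299485}$ ($w = \frac{1}{31502 + \frac{188 + 134}{-134 - 12}} = \frac{1}{31502 + \frac{1}{-146} \cdot 322} = \frac{1}{31502 - \frac{161}{73}} = \frac{1}{\frac{2299485}{73}} = \frac{73}{2299485} \approx 3.1746 \cdot 10^{-5}$)
$d - w = 1530 - \frac{73}{2299485} = \frac{3518211977}{2299485}$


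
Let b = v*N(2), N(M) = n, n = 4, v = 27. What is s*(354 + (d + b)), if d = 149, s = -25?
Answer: -15275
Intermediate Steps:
N(M) = 4
b = 108 (b = 27*4 = 108)
s*(354 + (d + b)) = -25*(354 + (149 + 108)) = -25*(354 + 257) = -25*611 = -15275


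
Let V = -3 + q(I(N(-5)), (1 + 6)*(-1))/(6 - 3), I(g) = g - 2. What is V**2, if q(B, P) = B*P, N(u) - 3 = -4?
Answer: 16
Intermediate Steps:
N(u) = -1 (N(u) = 3 - 4 = -1)
I(g) = -2 + g
V = 4 (V = -3 + ((-2 - 1)*((1 + 6)*(-1)))/(6 - 3) = -3 + (-21*(-1))/3 = -3 + (-3*(-7))/3 = -3 + (1/3)*21 = -3 + 7 = 4)
V**2 = 4**2 = 16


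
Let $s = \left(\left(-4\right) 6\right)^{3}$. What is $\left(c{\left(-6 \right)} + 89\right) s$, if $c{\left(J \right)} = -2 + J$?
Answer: $-1119744$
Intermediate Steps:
$s = -13824$ ($s = \left(-24\right)^{3} = -13824$)
$\left(c{\left(-6 \right)} + 89\right) s = \left(\left(-2 - 6\right) + 89\right) \left(-13824\right) = \left(-8 + 89\right) \left(-13824\right) = 81 \left(-13824\right) = -1119744$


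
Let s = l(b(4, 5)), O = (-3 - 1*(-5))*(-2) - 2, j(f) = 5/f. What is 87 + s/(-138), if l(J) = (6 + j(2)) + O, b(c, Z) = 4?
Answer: 24007/276 ≈ 86.982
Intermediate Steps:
O = -6 (O = (-3 + 5)*(-2) - 2 = 2*(-2) - 2 = -4 - 2 = -6)
l(J) = 5/2 (l(J) = (6 + 5/2) - 6 = 17/2 - 6 = 5/2)
s = 5/2 ≈ 2.5000
87 + s/(-138) = 87 + (5/2)/(-138) = 87 + (5/2)*(-1/138) = 87 - 5/276 = 24007/276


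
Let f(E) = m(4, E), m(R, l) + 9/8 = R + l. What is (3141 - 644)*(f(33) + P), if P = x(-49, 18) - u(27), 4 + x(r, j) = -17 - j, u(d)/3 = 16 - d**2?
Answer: 42666239/8 ≈ 5.3333e+6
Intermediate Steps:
m(R, l) = -9/8 + R + l (m(R, l) = -9/8 + (R + l) = -9/8 + R + l)
u(d) = 48 - 3*d**2 (u(d) = 3*(16 - d**2) = 48 - 3*d**2)
f(E) = 23/8 + E (f(E) = -9/8 + 4 + E = 23/8 + E)
x(r, j) = -21 - j (x(r, j) = -4 + (-17 - j) = -21 - j)
P = 2100 (P = (-21 - 1*18) - (48 - 3*27**2) = (-21 - 18) - (48 - 3*729) = -39 - (48 - 2187) = -39 - 1*(-2139) = -39 + 2139 = 2100)
(3141 - 644)*(f(33) + P) = (3141 - 644)*((23/8 + 33) + 2100) = 2497*(287/8 + 2100) = 2497*(17087/8) = 42666239/8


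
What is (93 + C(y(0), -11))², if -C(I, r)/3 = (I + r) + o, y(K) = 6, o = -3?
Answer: 13689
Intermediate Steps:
C(I, r) = 9 - 3*I - 3*r (C(I, r) = -3*((I + r) - 3) = -3*(-3 + I + r) = 9 - 3*I - 3*r)
(93 + C(y(0), -11))² = (93 + (9 - 3*6 - 3*(-11)))² = (93 + (9 - 18 + 33))² = (93 + 24)² = 117² = 13689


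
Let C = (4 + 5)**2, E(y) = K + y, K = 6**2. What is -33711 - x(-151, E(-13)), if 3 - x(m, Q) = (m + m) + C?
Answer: -33935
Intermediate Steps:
K = 36
E(y) = 36 + y
C = 81 (C = 9**2 = 81)
x(m, Q) = -78 - 2*m (x(m, Q) = 3 - ((m + m) + 81) = 3 - (2*m + 81) = 3 - (81 + 2*m) = 3 + (-81 - 2*m) = -78 - 2*m)
-33711 - x(-151, E(-13)) = -33711 - (-78 - 2*(-151)) = -33711 - (-78 + 302) = -33711 - 1*224 = -33711 - 224 = -33935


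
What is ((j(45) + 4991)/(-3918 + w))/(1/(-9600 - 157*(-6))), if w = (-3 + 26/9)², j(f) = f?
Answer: 3531736728/317357 ≈ 11129.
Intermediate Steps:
w = 1/81 (w = (-3 + 26*(⅑))² = (-3 + 26/9)² = (-⅑)² = 1/81 ≈ 0.012346)
((j(45) + 4991)/(-3918 + w))/(1/(-9600 - 157*(-6))) = ((45 + 4991)/(-3918 + 1/81))/(1/(-9600 - 157*(-6))) = (5036/(-317357/81))/(1/(-9600 + 942)) = (5036*(-81/317357))/(1/(-8658)) = -407916/(317357*(-1/8658)) = -407916/317357*(-8658) = 3531736728/317357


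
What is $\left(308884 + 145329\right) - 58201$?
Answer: $396012$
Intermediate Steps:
$\left(308884 + 145329\right) - 58201 = 454213 - 58201 = 396012$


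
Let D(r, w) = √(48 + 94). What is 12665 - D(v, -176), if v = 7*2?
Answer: 12665 - √142 ≈ 12653.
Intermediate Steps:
v = 14
D(r, w) = √142
12665 - D(v, -176) = 12665 - √142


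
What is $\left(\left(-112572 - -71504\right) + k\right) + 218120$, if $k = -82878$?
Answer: $94174$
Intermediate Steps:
$\left(\left(-112572 - -71504\right) + k\right) + 218120 = \left(\left(-112572 - -71504\right) - 82878\right) + 218120 = \left(\left(-112572 + 71504\right) - 82878\right) + 218120 = \left(-41068 - 82878\right) + 218120 = -123946 + 218120 = 94174$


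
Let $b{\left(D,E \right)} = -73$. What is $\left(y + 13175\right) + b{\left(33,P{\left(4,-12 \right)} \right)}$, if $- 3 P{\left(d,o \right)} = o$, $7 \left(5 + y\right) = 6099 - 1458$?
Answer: $13760$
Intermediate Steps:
$y = 658$ ($y = -5 + \frac{6099 - 1458}{7} = -5 + \frac{1}{7} \cdot 4641 = -5 + 663 = 658$)
$P{\left(d,o \right)} = - \frac{o}{3}$
$\left(y + 13175\right) + b{\left(33,P{\left(4,-12 \right)} \right)} = \left(658 + 13175\right) - 73 = 13833 - 73 = 13760$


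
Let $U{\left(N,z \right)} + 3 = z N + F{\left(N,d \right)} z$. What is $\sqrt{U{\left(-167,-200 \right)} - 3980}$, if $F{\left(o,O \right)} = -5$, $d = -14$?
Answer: $\sqrt{30417} \approx 174.4$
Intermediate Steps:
$U{\left(N,z \right)} = -3 - 5 z + N z$ ($U{\left(N,z \right)} = -3 + \left(z N - 5 z\right) = -3 + \left(N z - 5 z\right) = -3 + \left(- 5 z + N z\right) = -3 - 5 z + N z$)
$\sqrt{U{\left(-167,-200 \right)} - 3980} = \sqrt{\left(-3 - -1000 - -33400\right) - 3980} = \sqrt{\left(-3 + 1000 + 33400\right) - 3980} = \sqrt{34397 - 3980} = \sqrt{30417}$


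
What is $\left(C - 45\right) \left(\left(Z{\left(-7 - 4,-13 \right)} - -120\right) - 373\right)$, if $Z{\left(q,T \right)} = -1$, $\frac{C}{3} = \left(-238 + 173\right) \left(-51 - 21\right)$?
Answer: $-3554730$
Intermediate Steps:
$C = 14040$ ($C = 3 \left(-238 + 173\right) \left(-51 - 21\right) = 3 \left(\left(-65\right) \left(-72\right)\right) = 3 \cdot 4680 = 14040$)
$\left(C - 45\right) \left(\left(Z{\left(-7 - 4,-13 \right)} - -120\right) - 373\right) = \left(14040 - 45\right) \left(\left(-1 - -120\right) - 373\right) = 13995 \left(\left(-1 + 120\right) - 373\right) = 13995 \left(119 - 373\right) = 13995 \left(-254\right) = -3554730$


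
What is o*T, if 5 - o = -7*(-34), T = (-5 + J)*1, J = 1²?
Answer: 932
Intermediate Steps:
J = 1
T = -4 (T = (-5 + 1)*1 = -4*1 = -4)
o = -233 (o = 5 - (-7)*(-34) = 5 - 1*238 = 5 - 238 = -233)
o*T = -233*(-4) = 932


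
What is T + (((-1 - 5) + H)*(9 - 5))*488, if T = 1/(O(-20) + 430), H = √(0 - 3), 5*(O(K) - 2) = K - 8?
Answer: -24969979/2132 + 1952*I*√3 ≈ -11712.0 + 3381.0*I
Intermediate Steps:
O(K) = ⅖ + K/5 (O(K) = 2 + (K - 8)/5 = 2 + (-8 + K)/5 = 2 + (-8/5 + K/5) = ⅖ + K/5)
H = I*√3 (H = √(-3) = I*√3 ≈ 1.732*I)
T = 5/2132 (T = 1/((⅖ + (⅕)*(-20)) + 430) = 1/((⅖ - 4) + 430) = 1/(-18/5 + 430) = 1/(2132/5) = 5/2132 ≈ 0.0023452)
T + (((-1 - 5) + H)*(9 - 5))*488 = 5/2132 + (((-1 - 5) + I*√3)*(9 - 5))*488 = 5/2132 + ((-6 + I*√3)*4)*488 = 5/2132 + (-24 + 4*I*√3)*488 = 5/2132 + (-11712 + 1952*I*√3) = -24969979/2132 + 1952*I*√3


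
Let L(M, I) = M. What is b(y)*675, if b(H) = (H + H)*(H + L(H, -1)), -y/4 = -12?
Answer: 6220800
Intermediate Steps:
y = 48 (y = -4*(-12) = 48)
b(H) = 4*H² (b(H) = (H + H)*(H + H) = (2*H)*(2*H) = 4*H²)
b(y)*675 = (4*48²)*675 = (4*2304)*675 = 9216*675 = 6220800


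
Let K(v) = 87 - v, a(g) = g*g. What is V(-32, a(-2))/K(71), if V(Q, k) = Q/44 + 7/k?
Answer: 45/704 ≈ 0.063920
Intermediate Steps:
a(g) = g**2
V(Q, k) = 7/k + Q/44 (V(Q, k) = Q*(1/44) + 7/k = Q/44 + 7/k = 7/k + Q/44)
V(-32, a(-2))/K(71) = (7/((-2)**2) + (1/44)*(-32))/(87 - 1*71) = (7/4 - 8/11)/(87 - 71) = (7*(1/4) - 8/11)/16 = (7/4 - 8/11)*(1/16) = (45/44)*(1/16) = 45/704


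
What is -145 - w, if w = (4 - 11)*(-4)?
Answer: -173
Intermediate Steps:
w = 28 (w = -7*(-4) = 28)
-145 - w = -145 - 1*28 = -145 - 28 = -173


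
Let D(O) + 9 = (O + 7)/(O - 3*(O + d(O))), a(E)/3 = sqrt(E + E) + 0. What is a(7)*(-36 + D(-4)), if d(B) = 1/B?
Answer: -4689*sqrt(14)/35 ≈ -501.28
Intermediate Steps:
a(E) = 3*sqrt(2)*sqrt(E) (a(E) = 3*(sqrt(E + E) + 0) = 3*(sqrt(2*E) + 0) = 3*(sqrt(2)*sqrt(E) + 0) = 3*(sqrt(2)*sqrt(E)) = 3*sqrt(2)*sqrt(E))
D(O) = -9 + (7 + O)/(-3/O - 2*O) (D(O) = -9 + (O + 7)/(O - 3*(O + 1/O)) = -9 + (7 + O)/(O + (-3*O - 3/O)) = -9 + (7 + O)/(-3/O - 2*O))
a(7)*(-36 + D(-4)) = (3*sqrt(2)*sqrt(7))*(-36 + (-27 - 1*(-4)*(7 + 19*(-4)))/(3 + 2*(-4)**2)) = (3*sqrt(14))*(-36 + (-27 - 1*(-4)*(7 - 76))/(3 + 2*16)) = (3*sqrt(14))*(-36 + (-27 - 1*(-4)*(-69))/(3 + 32)) = (3*sqrt(14))*(-36 + (-27 - 276)/35) = (3*sqrt(14))*(-36 + (1/35)*(-303)) = (3*sqrt(14))*(-36 - 303/35) = (3*sqrt(14))*(-1563/35) = -4689*sqrt(14)/35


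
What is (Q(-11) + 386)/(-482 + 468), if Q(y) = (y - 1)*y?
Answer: -37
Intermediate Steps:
Q(y) = y*(-1 + y) (Q(y) = (-1 + y)*y = y*(-1 + y))
(Q(-11) + 386)/(-482 + 468) = (-11*(-1 - 11) + 386)/(-482 + 468) = (-11*(-12) + 386)/(-14) = (132 + 386)*(-1/14) = 518*(-1/14) = -37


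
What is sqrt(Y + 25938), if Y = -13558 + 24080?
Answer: 2*sqrt(9115) ≈ 190.95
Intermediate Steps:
Y = 10522
sqrt(Y + 25938) = sqrt(10522 + 25938) = sqrt(36460) = 2*sqrt(9115)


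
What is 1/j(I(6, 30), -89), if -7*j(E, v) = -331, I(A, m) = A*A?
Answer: 7/331 ≈ 0.021148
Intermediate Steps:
I(A, m) = A²
j(E, v) = 331/7 (j(E, v) = -⅐*(-331) = 331/7)
1/j(I(6, 30), -89) = 1/(331/7) = 7/331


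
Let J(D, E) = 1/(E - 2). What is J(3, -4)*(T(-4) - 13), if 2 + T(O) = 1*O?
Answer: 19/6 ≈ 3.1667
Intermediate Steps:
T(O) = -2 + O (T(O) = -2 + 1*O = -2 + O)
J(D, E) = 1/(-2 + E)
J(3, -4)*(T(-4) - 13) = ((-2 - 4) - 13)/(-2 - 4) = (-6 - 13)/(-6) = -⅙*(-19) = 19/6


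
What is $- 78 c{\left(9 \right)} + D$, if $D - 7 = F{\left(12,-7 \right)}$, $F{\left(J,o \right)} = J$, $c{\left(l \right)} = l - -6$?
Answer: $-1151$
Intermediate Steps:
$c{\left(l \right)} = 6 + l$ ($c{\left(l \right)} = l + 6 = 6 + l$)
$D = 19$ ($D = 7 + 12 = 19$)
$- 78 c{\left(9 \right)} + D = - 78 \left(6 + 9\right) + 19 = \left(-78\right) 15 + 19 = -1170 + 19 = -1151$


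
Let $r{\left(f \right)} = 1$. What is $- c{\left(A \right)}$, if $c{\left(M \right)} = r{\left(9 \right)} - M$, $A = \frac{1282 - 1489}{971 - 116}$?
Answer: $- \frac{118}{95} \approx -1.2421$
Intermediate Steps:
$A = - \frac{23}{95}$ ($A = - \frac{207}{855} = \left(-207\right) \frac{1}{855} = - \frac{23}{95} \approx -0.24211$)
$c{\left(M \right)} = 1 - M$
$- c{\left(A \right)} = - (1 - - \frac{23}{95}) = - (1 + \frac{23}{95}) = \left(-1\right) \frac{118}{95} = - \frac{118}{95}$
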